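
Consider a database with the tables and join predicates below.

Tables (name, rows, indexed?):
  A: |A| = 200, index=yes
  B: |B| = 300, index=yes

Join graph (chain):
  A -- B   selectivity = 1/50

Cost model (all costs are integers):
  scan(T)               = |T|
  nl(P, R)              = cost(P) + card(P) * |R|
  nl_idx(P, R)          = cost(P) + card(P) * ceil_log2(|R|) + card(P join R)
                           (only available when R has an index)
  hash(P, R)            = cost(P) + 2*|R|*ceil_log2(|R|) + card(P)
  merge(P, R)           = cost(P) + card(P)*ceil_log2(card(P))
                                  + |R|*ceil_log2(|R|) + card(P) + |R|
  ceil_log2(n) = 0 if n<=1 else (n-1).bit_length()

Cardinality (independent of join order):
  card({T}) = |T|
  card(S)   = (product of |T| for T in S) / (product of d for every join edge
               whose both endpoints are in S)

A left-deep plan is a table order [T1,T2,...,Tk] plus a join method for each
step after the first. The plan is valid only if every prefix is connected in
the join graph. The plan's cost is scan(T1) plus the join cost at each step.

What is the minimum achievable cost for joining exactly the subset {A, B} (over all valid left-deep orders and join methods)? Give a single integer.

3200

Selinger DP over subsets of {A,B}:
  {A}: scan cost=200, card=200
  {B}: scan cost=300, card=300
  {AB}: card=1200; try (B,nl_idx)→3200, (A,hash)→3800, (A,nl_idx)→3900, (B,merge)→5000, (A,merge)→5100, (B,hash)→5800 …(+2); best=3200 via (B,nl_idx)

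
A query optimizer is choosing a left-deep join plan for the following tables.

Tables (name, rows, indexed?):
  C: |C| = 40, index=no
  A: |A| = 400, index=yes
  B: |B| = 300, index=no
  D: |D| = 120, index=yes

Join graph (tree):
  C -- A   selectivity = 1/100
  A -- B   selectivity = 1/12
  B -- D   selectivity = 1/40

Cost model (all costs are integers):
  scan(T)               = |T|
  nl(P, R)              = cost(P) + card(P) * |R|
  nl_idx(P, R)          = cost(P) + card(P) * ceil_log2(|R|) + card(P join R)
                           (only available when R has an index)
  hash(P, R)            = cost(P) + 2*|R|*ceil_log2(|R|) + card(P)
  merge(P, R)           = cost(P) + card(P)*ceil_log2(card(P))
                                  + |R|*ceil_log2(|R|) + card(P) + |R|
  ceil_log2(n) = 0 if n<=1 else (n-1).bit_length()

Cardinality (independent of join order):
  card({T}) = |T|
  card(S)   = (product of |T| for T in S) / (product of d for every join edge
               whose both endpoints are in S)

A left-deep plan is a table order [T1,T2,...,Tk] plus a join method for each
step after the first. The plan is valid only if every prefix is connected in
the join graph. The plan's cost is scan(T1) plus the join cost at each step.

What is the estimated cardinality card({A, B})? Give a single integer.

Tables in S: A(400), B(300)
Edges inside S: A-B(d=12)
numerator = 400 * 300 = 120000
denominator = 12 = 12
card(S) = 120000 / 12 = 10000

10000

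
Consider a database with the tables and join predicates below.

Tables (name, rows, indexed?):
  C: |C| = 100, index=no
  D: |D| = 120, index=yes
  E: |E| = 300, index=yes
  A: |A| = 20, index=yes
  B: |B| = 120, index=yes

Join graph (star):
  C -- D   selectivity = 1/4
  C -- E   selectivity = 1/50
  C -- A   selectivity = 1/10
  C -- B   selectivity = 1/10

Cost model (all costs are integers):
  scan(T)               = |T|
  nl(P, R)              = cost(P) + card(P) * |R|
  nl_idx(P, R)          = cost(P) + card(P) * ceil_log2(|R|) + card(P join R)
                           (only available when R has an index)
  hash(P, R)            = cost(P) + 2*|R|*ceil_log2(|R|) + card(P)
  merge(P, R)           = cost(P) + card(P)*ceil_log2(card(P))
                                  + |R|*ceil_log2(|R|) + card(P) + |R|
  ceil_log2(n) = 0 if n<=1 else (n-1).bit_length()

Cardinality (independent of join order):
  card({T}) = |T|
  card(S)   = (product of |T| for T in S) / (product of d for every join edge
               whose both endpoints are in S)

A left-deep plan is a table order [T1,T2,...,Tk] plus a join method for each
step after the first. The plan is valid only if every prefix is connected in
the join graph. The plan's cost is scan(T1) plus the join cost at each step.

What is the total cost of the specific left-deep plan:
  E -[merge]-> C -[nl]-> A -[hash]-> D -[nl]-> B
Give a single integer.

step 1: scan E: cost=300, card=300
step 2: join C via merge
    card(P join C) = 300*100/(50) = 600
    cost = 300 + 300*9 + 100*7 + 300 + 100 = 4100
step 3: join A via nl
    card(P join A) = 600*20/(10) = 1200
    cost = 4100 + 600*20 = 16100
step 4: join D via hash
    card(P join D) = 1200*120/(4) = 36000
    cost = 16100 + 2*120*7 + 1200 = 18980
step 5: join B via nl
    card(P join B) = 36000*120/(10) = 432000
    cost = 18980 + 36000*120 = 4338980

4338980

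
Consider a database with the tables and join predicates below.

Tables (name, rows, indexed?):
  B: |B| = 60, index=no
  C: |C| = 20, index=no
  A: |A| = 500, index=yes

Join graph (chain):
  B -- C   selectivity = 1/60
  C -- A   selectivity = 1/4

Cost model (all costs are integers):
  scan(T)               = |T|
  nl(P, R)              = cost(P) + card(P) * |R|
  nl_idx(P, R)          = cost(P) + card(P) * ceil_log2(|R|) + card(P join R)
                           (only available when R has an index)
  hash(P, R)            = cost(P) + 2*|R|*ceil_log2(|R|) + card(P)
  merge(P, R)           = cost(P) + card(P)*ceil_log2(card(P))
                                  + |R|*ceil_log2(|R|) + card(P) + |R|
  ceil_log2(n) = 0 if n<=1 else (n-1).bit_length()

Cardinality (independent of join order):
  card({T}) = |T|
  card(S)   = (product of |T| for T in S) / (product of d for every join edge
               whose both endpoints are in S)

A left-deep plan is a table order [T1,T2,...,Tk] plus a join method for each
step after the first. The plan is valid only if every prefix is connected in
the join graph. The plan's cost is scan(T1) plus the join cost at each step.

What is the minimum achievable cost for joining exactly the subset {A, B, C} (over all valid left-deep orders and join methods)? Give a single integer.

Selinger DP over subsets of {A,B,C}:
  {B}: scan cost=60, card=60
  {C}: scan cost=20, card=20
  {A}: scan cost=500, card=500
  {BC}: card=20; try (C,hash)→320, (B,merge)→560, (C,merge)→600, (B,hash)→760, (B,nl)→1220, (C,nl)→1260; best=320 via (C,hash)
  {AC}: card=2500; try (C,hash)→1200, (A,nl_idx)→2700, (A,merge)→5140, (C,merge)→5620, (A,hash)→9040, (A,nl)→10020 …(+1); best=1200 via (C,hash)
  {ABC}: card=2500; try (A,nl_idx)→3000, (B,hash)→4420, (A,merge)→5440, (A,hash)→9340, (A,nl)→10320, (B,merge)→34120 …(+1); best=3000 via (A,nl_idx)

3000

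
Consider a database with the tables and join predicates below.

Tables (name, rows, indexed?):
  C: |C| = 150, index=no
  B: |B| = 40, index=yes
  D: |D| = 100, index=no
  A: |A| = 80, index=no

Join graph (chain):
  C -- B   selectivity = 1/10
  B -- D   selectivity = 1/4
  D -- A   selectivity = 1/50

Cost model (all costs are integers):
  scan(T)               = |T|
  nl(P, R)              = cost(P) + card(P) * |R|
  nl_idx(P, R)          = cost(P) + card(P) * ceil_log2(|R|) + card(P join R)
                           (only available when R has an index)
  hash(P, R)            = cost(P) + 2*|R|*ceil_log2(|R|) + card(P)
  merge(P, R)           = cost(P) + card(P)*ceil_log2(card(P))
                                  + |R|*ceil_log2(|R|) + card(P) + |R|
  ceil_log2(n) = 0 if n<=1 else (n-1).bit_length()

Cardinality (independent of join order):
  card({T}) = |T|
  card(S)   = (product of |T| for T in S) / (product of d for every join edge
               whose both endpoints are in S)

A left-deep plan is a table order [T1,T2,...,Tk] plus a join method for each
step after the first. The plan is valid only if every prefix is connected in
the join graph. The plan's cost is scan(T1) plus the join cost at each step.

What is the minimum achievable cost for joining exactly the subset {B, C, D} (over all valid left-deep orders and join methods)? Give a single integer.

Selinger DP over subsets of {B,C,D}:
  {C}: scan cost=150, card=150
  {B}: scan cost=40, card=40
  {D}: scan cost=100, card=100
  {BC}: card=600; try (B,hash)→780, (B,nl_idx)→1650, (C,merge)→1670, (B,merge)→1780, (C,hash)→2480, (C,nl)→6040 …(+1); best=780 via (B,hash)
  {BD}: card=1000; try (B,hash)→680, (D,merge)→1120, (B,merge)→1180, (D,hash)→1480, (B,nl_idx)→1700, (D,nl)→4040 …(+1); best=680 via (B,hash)
  {BCD}: card=15000; try (D,hash)→2780, (C,hash)→4080, (D,merge)→8180, (C,merge)→13030, (D,nl)→60780, (C,nl)→150680; best=2780 via (D,hash)

2780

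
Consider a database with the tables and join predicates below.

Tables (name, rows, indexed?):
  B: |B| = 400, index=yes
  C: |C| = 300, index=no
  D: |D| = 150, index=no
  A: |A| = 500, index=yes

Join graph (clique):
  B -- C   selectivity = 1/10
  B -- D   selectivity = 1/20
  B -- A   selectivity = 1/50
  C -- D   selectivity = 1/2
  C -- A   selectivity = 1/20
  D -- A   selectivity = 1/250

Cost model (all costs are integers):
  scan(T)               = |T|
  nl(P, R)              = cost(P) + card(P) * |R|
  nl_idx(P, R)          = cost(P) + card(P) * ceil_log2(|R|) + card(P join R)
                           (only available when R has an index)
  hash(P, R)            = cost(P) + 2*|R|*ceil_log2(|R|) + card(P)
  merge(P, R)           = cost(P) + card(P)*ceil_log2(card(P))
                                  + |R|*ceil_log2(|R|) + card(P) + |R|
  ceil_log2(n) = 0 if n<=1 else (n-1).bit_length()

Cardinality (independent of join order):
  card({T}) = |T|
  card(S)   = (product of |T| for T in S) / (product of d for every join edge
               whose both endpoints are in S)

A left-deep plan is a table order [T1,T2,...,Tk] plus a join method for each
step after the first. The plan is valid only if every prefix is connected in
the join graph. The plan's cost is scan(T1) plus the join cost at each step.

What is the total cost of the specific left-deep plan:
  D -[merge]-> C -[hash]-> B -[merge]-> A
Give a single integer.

804200

step 1: scan D: cost=150, card=150
step 2: join C via merge
    card(P join C) = 150*300/(2) = 22500
    cost = 150 + 150*8 + 300*9 + 150 + 300 = 4500
step 3: join B via hash
    card(P join B) = 22500*400/(10*20) = 45000
    cost = 4500 + 2*400*9 + 22500 = 34200
step 4: join A via merge
    card(P join A) = 45000*500/(50*20*250) = 90
    cost = 34200 + 45000*16 + 500*9 + 45000 + 500 = 804200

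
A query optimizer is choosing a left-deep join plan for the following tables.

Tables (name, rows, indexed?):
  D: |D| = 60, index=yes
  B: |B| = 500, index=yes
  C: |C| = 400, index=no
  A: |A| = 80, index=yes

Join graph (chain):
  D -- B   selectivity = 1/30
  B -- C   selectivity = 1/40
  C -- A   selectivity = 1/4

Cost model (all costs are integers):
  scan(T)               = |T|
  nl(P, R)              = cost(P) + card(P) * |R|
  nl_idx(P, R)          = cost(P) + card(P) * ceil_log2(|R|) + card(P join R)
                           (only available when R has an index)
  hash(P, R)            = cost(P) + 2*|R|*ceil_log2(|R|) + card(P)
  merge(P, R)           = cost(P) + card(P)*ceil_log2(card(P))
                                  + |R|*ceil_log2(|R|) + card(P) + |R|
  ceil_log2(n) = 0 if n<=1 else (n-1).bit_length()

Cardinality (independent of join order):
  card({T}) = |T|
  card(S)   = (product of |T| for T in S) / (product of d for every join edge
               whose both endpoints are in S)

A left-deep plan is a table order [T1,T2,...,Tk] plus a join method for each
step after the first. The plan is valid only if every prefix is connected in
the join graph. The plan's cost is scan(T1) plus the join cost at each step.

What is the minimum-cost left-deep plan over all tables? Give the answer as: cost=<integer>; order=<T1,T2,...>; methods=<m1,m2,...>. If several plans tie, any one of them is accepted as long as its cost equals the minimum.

Selinger DP (subsets sized 1..n):
  {D}: scan cost=60, card=60
  {B}: scan cost=500, card=500
  {C}: scan cost=400, card=400
  {A}: scan cost=80, card=80
  {BD}: card=1000; try (B,nl_idx)→1600, (D,hash)→1720, (D,nl_idx)→4500, (B,merge)→5480, (D,merge)→5920, (B,hash)→9120 …(+2); best=1600 via (B,nl_idx)
  {BC}: card=5000; try (C,hash)→8200, (B,nl_idx)→9000, (B,merge)→9400, (C,merge)→9500, (B,hash)→9800, (B,nl)→200400 …(+1); best=8200 via (C,hash)
  {AC}: card=8000; try (A,hash)→1920, (C,merge)→4720, (A,merge)→5040, (C,hash)→7360, (A,nl_idx)→11200, (C,nl)→32080 …(+1); best=1920 via (A,hash)
  {BCD}: card=10000; try (C,hash)→9800, (D,hash)→13920, (C,merge)→16600, (D,nl_idx)→48200, (D,merge)→78620, (D,nl)→308200 …(+1); best=9800 via (C,hash)
  {ABC}: card=100000; try (A,hash)→14320, (B,hash)→18920, (A,merge)→78840, (B,merge)→118920, (A,nl_idx)→143200, (B,nl_idx)→173920 …(+2); best=14320 via (A,hash)
  {ABCD}: card=200000; try (A,hash)→20920, (D,hash)→115040, (A,merge)→160440, (A,nl_idx)→279800, (A,nl)→809800, (D,nl_idx)→814320 …(+2); best=20920 via (A,hash)

cost=20920; order=D,B,C,A; methods=nl_idx,hash,hash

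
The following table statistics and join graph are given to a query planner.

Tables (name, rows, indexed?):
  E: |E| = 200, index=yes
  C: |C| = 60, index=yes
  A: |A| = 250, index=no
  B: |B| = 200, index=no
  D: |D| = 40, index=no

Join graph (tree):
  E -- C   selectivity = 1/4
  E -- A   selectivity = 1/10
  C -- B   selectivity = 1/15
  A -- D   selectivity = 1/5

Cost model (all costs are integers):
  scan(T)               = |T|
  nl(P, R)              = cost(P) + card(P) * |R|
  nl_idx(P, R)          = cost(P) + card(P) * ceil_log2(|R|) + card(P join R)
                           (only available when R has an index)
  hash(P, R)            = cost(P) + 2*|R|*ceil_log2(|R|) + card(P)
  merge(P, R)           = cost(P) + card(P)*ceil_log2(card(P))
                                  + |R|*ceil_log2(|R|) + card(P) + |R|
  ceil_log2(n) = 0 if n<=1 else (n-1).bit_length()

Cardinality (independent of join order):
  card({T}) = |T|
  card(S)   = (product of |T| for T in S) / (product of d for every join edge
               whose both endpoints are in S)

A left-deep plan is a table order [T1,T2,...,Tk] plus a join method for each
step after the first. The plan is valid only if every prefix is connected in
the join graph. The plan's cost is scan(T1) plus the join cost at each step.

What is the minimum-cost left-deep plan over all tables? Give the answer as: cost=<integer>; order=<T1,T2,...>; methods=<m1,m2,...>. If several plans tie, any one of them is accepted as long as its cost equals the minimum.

cost=650100; order=A,D,E,C,B; methods=hash,hash,hash,hash

Selinger DP (subsets sized 1..n):
  {E}: scan cost=200, card=200
  {C}: scan cost=60, card=60
  {A}: scan cost=250, card=250
  {B}: scan cost=200, card=200
  {D}: scan cost=40, card=40
  {CE}: card=3000; try (C,hash)→1120, (E,merge)→2280, (C,merge)→2420, (E,hash)→3320, (E,nl_idx)→3540, (C,nl_idx)→4400 …(+2); best=1120 via (C,hash)
  {AE}: card=5000; try (E,hash)→3700, (A,merge)→4250, (E,merge)→4300, (A,hash)→4400, (E,nl_idx)→7250, (A,nl)→50200 …(+1); best=3700 via (E,hash)
  {BC}: card=800; try (C,hash)→1120, (C,nl_idx)→2200, (B,merge)→2280, (C,merge)→2420, (B,hash)→3320, (B,nl)→12060 …(+1); best=1120 via (C,hash)
  {AD}: card=2000; try (D,hash)→980, (A,merge)→2570, (D,merge)→2780, (A,hash)→4080, (A,nl)→10040, (D,nl)→10250; best=980 via (D,hash)
  {ACE}: card=75000; try (A,hash)→8120, (C,hash)→9420, (A,merge)→42370, (C,merge)→74120, (C,nl_idx)→108700, (C,nl)→303700 …(+1); best=8120 via (A,hash)
  {BCE}: card=40000; try (E,hash)→5120, (B,hash)→7320, (E,merge)→11720, (B,merge)→41920, (E,nl_idx)→47520, (E,nl)→161120 …(+1); best=5120 via (E,hash)
  {ADE}: card=40000; try (E,hash)→6180, (D,hash)→9180, (E,merge)→26780, (E,nl_idx)→56980, (D,merge)→73980, (D,nl)→203700 …(+1); best=6180 via (E,hash)
  {ABCE}: card=1000000; try (A,hash)→49120, (B,hash)→86320, (A,merge)→687370, (B,merge)→1359920, (A,nl)→10005120, (B,nl)→15008120; best=49120 via (A,hash)
  {ACDE}: card=600000; try (C,hash)→46900, (D,hash)→83600, (C,merge)→686600, (C,nl_idx)→846180, (D,merge)→1358400, (C,nl)→2406180 …(+1); best=46900 via (C,hash)
  {ABCDE}: card=8000000; try (B,hash)→650100, (D,hash)→1049600, (B,merge)→12648700, (D,merge)→21049400, (D,nl)→40049120, (B,nl)→120046900; best=650100 via (B,hash)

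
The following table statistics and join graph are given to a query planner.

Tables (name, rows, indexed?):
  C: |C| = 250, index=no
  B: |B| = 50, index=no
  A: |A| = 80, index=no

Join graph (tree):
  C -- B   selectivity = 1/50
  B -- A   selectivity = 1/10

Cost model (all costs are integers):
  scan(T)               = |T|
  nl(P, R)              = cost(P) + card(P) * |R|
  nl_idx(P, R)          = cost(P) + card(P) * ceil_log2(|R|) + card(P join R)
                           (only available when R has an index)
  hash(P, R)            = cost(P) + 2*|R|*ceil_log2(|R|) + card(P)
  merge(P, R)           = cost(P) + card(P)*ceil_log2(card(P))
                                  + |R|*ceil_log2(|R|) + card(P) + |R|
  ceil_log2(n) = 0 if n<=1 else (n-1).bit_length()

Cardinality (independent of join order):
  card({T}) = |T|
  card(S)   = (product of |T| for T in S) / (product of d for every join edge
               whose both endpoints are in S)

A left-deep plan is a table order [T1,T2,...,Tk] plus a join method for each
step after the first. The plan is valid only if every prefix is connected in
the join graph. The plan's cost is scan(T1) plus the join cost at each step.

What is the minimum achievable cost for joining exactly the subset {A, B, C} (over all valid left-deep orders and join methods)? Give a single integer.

Selinger DP over subsets of {A,B,C}:
  {C}: scan cost=250, card=250
  {B}: scan cost=50, card=50
  {A}: scan cost=80, card=80
  {BC}: card=250; try (B,hash)→1100, (C,merge)→2650, (B,merge)→2850, (C,hash)→4100, (C,nl)→12550, (B,nl)→12750; best=1100 via (B,hash)
  {AB}: card=400; try (B,hash)→760, (A,merge)→1040, (B,merge)→1070, (A,hash)→1220, (A,nl)→4050, (B,nl)→4080; best=760 via (B,hash)
  {ABC}: card=2000; try (A,hash)→2470, (A,merge)→3990, (C,hash)→5160, (C,merge)→7010, (A,nl)→21100, (C,nl)→100760; best=2470 via (A,hash)

2470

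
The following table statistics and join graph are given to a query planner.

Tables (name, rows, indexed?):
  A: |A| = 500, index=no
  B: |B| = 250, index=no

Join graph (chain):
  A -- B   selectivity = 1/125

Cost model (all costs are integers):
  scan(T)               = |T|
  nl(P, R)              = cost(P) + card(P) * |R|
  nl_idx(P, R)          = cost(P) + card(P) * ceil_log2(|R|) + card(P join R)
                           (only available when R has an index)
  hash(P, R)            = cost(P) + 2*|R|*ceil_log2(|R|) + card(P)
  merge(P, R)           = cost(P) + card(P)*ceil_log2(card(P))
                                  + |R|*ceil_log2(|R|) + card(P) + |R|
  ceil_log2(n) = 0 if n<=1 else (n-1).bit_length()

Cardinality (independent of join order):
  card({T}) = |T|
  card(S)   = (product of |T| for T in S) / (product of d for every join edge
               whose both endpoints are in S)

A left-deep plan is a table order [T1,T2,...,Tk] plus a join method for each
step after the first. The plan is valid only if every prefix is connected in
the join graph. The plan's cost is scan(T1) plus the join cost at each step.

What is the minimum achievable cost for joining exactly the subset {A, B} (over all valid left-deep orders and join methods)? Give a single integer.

Selinger DP over subsets of {A,B}:
  {A}: scan cost=500, card=500
  {B}: scan cost=250, card=250
  {AB}: card=1000; try (B,hash)→5000, (A,merge)→7500, (B,merge)→7750, (A,hash)→9500, (A,nl)→125250, (B,nl)→125500; best=5000 via (B,hash)

5000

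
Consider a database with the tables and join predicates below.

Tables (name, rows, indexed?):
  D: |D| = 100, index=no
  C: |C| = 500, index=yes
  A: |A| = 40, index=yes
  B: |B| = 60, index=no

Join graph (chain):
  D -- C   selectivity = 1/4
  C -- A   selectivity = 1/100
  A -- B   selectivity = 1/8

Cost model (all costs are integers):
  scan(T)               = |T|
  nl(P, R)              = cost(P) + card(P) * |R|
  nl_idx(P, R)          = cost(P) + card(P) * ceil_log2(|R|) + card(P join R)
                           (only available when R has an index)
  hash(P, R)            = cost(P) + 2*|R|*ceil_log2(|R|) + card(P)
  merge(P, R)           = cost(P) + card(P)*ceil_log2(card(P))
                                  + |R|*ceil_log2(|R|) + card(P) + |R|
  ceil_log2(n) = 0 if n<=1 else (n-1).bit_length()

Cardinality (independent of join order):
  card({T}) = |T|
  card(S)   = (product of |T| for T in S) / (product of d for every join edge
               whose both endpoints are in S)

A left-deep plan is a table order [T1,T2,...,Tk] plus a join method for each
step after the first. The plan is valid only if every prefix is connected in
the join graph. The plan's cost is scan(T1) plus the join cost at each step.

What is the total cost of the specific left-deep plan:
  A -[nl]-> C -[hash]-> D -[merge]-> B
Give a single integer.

step 1: scan A: cost=40, card=40
step 2: join C via nl
    card(P join C) = 40*500/(100) = 200
    cost = 40 + 40*500 = 20040
step 3: join D via hash
    card(P join D) = 200*100/(4) = 5000
    cost = 20040 + 2*100*7 + 200 = 21640
step 4: join B via merge
    card(P join B) = 5000*60/(8) = 37500
    cost = 21640 + 5000*13 + 60*6 + 5000 + 60 = 92060

92060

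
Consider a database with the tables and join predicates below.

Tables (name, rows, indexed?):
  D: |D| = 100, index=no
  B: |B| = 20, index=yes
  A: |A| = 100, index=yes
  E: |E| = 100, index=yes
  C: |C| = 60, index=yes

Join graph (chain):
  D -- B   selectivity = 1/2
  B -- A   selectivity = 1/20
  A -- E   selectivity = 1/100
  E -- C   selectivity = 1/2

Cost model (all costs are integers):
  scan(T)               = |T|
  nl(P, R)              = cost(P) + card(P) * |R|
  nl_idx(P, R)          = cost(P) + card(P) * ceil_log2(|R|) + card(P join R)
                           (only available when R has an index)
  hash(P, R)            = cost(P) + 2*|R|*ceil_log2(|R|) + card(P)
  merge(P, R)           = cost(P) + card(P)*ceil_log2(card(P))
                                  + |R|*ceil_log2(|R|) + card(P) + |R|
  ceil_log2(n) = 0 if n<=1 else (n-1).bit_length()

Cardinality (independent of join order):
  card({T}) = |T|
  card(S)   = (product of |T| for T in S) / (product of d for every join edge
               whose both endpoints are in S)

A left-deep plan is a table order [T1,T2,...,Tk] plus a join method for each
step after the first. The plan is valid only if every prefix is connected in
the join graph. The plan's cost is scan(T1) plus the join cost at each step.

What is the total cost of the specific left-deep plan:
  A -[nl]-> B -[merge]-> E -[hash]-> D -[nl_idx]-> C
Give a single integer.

185200

step 1: scan A: cost=100, card=100
step 2: join B via nl
    card(P join B) = 100*20/(20) = 100
    cost = 100 + 100*20 = 2100
step 3: join E via merge
    card(P join E) = 100*100/(100) = 100
    cost = 2100 + 100*7 + 100*7 + 100 + 100 = 3700
step 4: join D via hash
    card(P join D) = 100*100/(2) = 5000
    cost = 3700 + 2*100*7 + 100 = 5200
step 5: join C via nl_idx
    card(P join C) = 5000*60/(2) = 150000
    cost = 5200 + 5000*6 + 150000 = 185200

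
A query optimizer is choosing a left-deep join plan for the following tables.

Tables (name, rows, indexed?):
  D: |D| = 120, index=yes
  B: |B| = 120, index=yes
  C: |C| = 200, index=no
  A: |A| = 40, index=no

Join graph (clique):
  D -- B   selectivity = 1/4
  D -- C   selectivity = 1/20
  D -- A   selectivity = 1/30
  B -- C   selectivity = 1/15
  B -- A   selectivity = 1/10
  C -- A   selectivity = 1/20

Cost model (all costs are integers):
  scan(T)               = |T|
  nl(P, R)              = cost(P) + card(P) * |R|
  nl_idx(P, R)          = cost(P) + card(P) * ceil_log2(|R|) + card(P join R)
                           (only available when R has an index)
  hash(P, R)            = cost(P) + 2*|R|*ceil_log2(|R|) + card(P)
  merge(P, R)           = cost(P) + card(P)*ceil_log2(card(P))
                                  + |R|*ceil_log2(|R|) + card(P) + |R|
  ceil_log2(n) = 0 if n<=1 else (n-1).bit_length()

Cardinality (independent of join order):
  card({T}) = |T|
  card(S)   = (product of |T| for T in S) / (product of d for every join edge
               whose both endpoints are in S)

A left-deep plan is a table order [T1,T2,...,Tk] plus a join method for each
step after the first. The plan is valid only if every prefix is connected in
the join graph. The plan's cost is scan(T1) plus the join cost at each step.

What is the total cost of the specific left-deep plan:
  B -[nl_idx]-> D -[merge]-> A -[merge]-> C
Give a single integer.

step 1: scan B: cost=120, card=120
step 2: join D via nl_idx
    card(P join D) = 120*120/(4) = 3600
    cost = 120 + 120*7 + 3600 = 4560
step 3: join A via merge
    card(P join A) = 3600*40/(30*10) = 480
    cost = 4560 + 3600*12 + 40*6 + 3600 + 40 = 51640
step 4: join C via merge
    card(P join C) = 480*200/(20*15*20) = 16
    cost = 51640 + 480*9 + 200*8 + 480 + 200 = 58240

58240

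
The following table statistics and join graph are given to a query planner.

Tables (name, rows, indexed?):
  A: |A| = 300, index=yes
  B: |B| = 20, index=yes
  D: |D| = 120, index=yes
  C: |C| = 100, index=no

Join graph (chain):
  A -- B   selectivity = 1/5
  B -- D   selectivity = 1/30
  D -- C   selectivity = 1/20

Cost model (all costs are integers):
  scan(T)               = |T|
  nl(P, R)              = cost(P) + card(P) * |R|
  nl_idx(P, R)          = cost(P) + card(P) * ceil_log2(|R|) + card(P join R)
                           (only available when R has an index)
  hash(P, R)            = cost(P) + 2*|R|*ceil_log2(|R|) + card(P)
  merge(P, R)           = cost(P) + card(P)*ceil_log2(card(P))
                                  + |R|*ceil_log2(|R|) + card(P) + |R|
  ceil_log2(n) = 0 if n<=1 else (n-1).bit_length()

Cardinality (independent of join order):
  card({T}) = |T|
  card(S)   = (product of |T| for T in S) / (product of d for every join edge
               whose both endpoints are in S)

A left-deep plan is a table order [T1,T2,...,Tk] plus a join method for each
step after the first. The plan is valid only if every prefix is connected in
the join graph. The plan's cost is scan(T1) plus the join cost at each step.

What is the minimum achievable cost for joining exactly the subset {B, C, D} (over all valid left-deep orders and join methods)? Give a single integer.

Selinger DP over subsets of {B,C,D}:
  {B}: scan cost=20, card=20
  {D}: scan cost=120, card=120
  {C}: scan cost=100, card=100
  {BD}: card=80; try (D,nl_idx)→240, (B,hash)→440, (B,nl_idx)→800, (D,merge)→1100, (B,merge)→1200, (D,hash)→1720 …(+2); best=240 via (D,nl_idx)
  {CD}: card=600; try (D,nl_idx)→1400, (C,hash)→1640, (D,merge)→1860, (D,hash)→1880, (C,merge)→1880, (D,nl)→12100 …(+1); best=1400 via (D,nl_idx)
  {BCD}: card=400; try (C,merge)→1680, (C,hash)→1720, (B,hash)→2200, (B,nl_idx)→4800, (B,merge)→8120, (C,nl)→8240 …(+1); best=1680 via (C,merge)

1680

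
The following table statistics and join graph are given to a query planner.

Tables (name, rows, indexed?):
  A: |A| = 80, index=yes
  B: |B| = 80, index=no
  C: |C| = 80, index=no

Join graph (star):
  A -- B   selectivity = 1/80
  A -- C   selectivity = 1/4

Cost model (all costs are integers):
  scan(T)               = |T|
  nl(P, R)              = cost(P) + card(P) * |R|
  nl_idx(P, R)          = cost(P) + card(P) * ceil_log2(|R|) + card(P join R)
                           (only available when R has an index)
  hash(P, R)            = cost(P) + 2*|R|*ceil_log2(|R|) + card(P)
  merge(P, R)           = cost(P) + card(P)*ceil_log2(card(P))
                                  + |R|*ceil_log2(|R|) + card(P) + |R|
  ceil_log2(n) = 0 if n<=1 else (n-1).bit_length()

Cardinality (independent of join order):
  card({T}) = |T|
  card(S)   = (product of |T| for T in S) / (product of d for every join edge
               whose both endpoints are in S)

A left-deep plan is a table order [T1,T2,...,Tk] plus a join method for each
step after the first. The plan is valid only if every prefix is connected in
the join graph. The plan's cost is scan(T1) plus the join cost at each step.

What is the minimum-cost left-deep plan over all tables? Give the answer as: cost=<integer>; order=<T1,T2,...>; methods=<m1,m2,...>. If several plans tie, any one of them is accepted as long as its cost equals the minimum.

Selinger DP (subsets sized 1..n):
  {A}: scan cost=80, card=80
  {B}: scan cost=80, card=80
  {C}: scan cost=80, card=80
  {AB}: card=80; try (A,nl_idx)→720, (B,hash)→1280, (A,hash)→1280, (B,merge)→1360, (A,merge)→1360, (B,nl)→6480 …(+1); best=720 via (A,nl_idx)
  {AC}: card=1600; try (C,hash)→1280, (A,hash)→1280, (C,merge)→1360, (A,merge)→1360, (A,nl_idx)→2240, (C,nl)→6480 …(+1); best=1280 via (C,hash)
  {ABC}: card=1600; try (C,hash)→1920, (C,merge)→2000, (B,hash)→4000, (C,nl)→7120, (B,merge)→21120, (B,nl)→129280; best=1920 via (C,hash)

cost=1920; order=B,A,C; methods=nl_idx,hash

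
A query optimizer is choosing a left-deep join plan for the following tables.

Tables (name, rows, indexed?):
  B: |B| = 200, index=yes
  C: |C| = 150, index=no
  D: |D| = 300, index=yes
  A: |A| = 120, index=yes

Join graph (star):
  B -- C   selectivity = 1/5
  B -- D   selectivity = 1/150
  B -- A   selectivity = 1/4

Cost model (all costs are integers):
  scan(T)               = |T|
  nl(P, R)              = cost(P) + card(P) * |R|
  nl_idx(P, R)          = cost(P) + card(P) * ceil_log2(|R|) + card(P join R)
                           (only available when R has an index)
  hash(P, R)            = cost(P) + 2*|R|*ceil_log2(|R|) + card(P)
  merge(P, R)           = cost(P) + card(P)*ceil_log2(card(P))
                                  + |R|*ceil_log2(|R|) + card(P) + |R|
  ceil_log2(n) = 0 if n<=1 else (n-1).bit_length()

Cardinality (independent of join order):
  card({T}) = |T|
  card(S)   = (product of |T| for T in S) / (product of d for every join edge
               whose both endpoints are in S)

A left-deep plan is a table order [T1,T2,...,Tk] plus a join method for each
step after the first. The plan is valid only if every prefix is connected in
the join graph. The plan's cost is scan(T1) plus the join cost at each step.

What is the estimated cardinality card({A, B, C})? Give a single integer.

Tables in S: A(120), B(200), C(150)
Edges inside S: B-C(d=5), B-A(d=4)
numerator = 120 * 200 * 150 = 3600000
denominator = 5 * 4 = 20
card(S) = 3600000 / 20 = 180000

180000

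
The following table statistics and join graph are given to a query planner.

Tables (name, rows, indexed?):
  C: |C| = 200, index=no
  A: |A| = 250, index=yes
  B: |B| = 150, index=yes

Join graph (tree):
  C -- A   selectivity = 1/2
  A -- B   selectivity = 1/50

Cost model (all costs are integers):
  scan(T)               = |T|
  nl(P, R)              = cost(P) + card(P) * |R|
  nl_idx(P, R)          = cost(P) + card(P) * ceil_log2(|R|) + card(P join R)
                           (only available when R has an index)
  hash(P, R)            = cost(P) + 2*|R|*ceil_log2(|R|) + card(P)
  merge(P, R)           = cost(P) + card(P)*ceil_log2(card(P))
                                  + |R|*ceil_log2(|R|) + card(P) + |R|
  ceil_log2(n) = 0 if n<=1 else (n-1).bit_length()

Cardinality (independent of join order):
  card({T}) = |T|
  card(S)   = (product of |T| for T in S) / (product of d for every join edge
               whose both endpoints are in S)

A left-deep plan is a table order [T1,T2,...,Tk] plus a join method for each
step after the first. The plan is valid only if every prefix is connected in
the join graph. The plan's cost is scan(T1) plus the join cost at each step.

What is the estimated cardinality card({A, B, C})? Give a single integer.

75000

Tables in S: A(250), B(150), C(200)
Edges inside S: C-A(d=2), A-B(d=50)
numerator = 250 * 150 * 200 = 7500000
denominator = 2 * 50 = 100
card(S) = 7500000 / 100 = 75000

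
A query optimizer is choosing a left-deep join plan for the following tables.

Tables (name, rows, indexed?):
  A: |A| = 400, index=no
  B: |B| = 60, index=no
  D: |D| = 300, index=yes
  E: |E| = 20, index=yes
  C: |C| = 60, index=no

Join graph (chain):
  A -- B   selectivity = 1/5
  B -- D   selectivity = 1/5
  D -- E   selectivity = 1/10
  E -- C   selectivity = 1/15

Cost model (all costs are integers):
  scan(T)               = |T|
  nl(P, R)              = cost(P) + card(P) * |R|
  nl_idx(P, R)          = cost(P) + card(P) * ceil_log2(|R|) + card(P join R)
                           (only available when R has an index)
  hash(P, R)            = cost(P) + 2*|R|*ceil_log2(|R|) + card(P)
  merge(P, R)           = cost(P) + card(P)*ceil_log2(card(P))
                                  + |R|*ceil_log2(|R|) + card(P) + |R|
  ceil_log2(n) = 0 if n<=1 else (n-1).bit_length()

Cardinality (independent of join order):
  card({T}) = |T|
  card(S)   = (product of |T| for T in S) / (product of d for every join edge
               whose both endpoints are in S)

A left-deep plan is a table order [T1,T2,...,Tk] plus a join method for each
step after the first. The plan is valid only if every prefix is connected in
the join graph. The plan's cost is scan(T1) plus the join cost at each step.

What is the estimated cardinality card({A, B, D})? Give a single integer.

288000

Tables in S: A(400), B(60), D(300)
Edges inside S: A-B(d=5), B-D(d=5)
numerator = 400 * 60 * 300 = 7200000
denominator = 5 * 5 = 25
card(S) = 7200000 / 25 = 288000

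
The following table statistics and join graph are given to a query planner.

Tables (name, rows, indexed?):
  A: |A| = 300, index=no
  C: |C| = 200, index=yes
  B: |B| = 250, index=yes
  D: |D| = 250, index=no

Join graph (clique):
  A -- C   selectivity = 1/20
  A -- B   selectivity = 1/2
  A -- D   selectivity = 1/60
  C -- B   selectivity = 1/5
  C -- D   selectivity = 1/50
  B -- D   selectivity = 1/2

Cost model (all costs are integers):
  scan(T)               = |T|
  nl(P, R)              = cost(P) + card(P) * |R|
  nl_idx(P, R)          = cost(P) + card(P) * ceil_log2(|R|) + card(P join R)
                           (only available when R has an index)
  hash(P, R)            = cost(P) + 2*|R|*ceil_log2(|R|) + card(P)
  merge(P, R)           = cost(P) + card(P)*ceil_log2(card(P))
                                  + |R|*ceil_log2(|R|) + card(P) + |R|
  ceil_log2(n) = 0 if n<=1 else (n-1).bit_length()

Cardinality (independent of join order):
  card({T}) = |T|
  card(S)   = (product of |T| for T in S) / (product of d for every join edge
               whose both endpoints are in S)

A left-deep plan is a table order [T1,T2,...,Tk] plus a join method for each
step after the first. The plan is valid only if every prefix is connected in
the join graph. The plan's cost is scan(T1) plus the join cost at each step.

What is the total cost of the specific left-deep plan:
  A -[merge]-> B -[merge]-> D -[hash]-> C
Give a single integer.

step 1: scan A: cost=300, card=300
step 2: join B via merge
    card(P join B) = 300*250/(2) = 37500
    cost = 300 + 300*9 + 250*8 + 300 + 250 = 5550
step 3: join D via merge
    card(P join D) = 37500*250/(60*2) = 78125
    cost = 5550 + 37500*16 + 250*8 + 37500 + 250 = 645300
step 4: join C via hash
    card(P join C) = 78125*200/(20*5*50) = 3125
    cost = 645300 + 2*200*8 + 78125 = 726625

726625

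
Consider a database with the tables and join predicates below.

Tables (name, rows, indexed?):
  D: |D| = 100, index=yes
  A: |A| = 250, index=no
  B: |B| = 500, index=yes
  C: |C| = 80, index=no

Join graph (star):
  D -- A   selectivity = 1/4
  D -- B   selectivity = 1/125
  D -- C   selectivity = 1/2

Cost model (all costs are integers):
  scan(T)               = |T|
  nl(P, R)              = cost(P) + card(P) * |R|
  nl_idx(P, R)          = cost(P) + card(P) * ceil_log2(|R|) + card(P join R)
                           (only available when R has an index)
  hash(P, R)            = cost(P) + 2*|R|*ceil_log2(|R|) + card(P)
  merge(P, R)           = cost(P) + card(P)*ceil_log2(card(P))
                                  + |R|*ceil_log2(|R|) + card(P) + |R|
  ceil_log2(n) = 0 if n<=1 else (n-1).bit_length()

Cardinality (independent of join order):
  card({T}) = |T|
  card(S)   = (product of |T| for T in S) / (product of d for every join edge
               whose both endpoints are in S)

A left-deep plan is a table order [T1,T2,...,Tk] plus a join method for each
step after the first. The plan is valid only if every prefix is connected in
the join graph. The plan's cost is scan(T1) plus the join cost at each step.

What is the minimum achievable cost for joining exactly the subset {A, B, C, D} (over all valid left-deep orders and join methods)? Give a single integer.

22920

Selinger DP over subsets of {A,B,C,D}:
  {D}: scan cost=100, card=100
  {A}: scan cost=250, card=250
  {B}: scan cost=500, card=500
  {C}: scan cost=80, card=80
  {AD}: card=6250; try (D,hash)→1900, (A,merge)→3150, (D,merge)→3300, (A,hash)→4200, (D,nl_idx)→8250, (A,nl)→25100 …(+1); best=1900 via (D,hash)
  {BD}: card=400; try (B,nl_idx)→1400, (D,hash)→2400, (D,nl_idx)→4400, (B,merge)→5900, (D,merge)→6300, (B,hash)→9200 …(+2); best=1400 via (B,nl_idx)
  {CD}: card=4000; try (C,hash)→1320, (D,merge)→1520, (C,merge)→1540, (D,hash)→1560, (D,nl_idx)→4640, (D,nl)→8080 …(+1); best=1320 via (C,hash)
  {ABD}: card=25000; try (A,hash)→5800, (A,merge)→7650, (B,hash)→17150, (B,nl_idx)→83150, (B,merge)→94400, (A,nl)→101400 …(+1); best=5800 via (A,hash)
  {ACD}: card=250000; try (C,hash)→9270, (A,hash)→9320, (A,merge)→55570, (C,merge)→90040, (C,nl)→501900, (A,nl)→1001320; best=9270 via (C,hash)
  {BCD}: card=16000; try (C,hash)→2920, (C,merge)→6040, (B,hash)→14320, (C,nl)→33400, (B,nl_idx)→53320, (B,merge)→58320 …(+1); best=2920 via (C,hash)
  {ABCD}: card=1000000; try (A,hash)→22920, (C,hash)→31920, (A,merge)→245170, (B,hash)→268270, (C,merge)→406440, (C,nl)→2005800 …(+4); best=22920 via (A,hash)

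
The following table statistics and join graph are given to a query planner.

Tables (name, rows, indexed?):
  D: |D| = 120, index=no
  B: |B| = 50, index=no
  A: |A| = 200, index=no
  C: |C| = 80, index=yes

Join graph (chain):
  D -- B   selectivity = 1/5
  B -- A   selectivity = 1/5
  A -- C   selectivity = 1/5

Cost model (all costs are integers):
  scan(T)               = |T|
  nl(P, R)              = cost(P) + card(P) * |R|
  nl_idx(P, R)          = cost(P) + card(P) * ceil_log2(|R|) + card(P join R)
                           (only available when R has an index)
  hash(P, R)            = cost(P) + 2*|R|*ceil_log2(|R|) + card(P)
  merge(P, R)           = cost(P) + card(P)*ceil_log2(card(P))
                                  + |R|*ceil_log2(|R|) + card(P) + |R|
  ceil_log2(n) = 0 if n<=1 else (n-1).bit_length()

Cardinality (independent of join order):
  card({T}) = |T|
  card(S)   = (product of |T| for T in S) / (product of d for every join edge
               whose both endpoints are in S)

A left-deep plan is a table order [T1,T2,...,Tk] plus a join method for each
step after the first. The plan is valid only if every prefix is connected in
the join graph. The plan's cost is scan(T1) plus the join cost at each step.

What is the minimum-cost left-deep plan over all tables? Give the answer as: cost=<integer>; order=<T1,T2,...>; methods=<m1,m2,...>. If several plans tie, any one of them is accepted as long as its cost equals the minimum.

cost=37800; order=A,B,C,D; methods=hash,hash,hash

Selinger DP (subsets sized 1..n):
  {D}: scan cost=120, card=120
  {B}: scan cost=50, card=50
  {A}: scan cost=200, card=200
  {C}: scan cost=80, card=80
  {BD}: card=1200; try (B,hash)→840, (D,merge)→1360, (B,merge)→1430, (D,hash)→1780, (D,nl)→6050, (B,nl)→6120; best=840 via (B,hash)
  {AB}: card=2000; try (B,hash)→1000, (A,merge)→2200, (B,merge)→2350, (A,hash)→3300, (A,nl)→10050, (B,nl)→10200; best=1000 via (B,hash)
  {AC}: card=3200; try (C,hash)→1520, (A,merge)→2520, (C,merge)→2640, (A,hash)→3360, (C,nl_idx)→4800, (A,nl)→16080 …(+1); best=1520 via (C,hash)
  {ABD}: card=48000; try (D,hash)→4680, (A,hash)→5240, (A,merge)→17040, (D,merge)→25960, (A,nl)→240840, (D,nl)→241000; best=4680 via (D,hash)
  {ABC}: card=32000; try (C,hash)→4120, (B,hash)→5320, (C,merge)→25640, (B,merge)→43470, (C,nl_idx)→47000, (C,nl)→161000 …(+1); best=4120 via (C,hash)
  {ABCD}: card=768000; try (D,hash)→37800, (C,hash)→53800, (D,merge)→517080, (C,merge)→821320, (C,nl_idx)→1108680, (D,nl)→3844120 …(+1); best=37800 via (D,hash)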